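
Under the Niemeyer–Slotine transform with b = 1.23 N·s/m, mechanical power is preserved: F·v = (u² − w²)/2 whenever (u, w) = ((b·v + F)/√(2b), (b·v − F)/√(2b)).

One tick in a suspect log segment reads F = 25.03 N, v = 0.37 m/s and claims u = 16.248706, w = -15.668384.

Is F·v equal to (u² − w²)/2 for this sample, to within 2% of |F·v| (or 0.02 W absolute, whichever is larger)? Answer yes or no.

yes

F·v = 25.03×0.37 = 9.261100 W.
(u² − w²)/2 = (264.020447 − 245.498257)/2 = 9.261095 W.
|Δ| = 0.000005;  2% of max(1, |F·v|) = 0.185222.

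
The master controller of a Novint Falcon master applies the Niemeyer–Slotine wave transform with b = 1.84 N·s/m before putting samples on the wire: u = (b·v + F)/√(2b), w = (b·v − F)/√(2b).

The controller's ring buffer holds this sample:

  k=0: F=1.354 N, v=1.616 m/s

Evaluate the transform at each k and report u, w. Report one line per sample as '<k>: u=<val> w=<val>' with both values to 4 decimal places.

0: u=2.2558 w=0.8442

k=0: b·v=1.84×1.616=2.9734; √(2b)=1.9183; u=(2.9734+1.354)/1.9183=2.2558, w=(2.9734−1.354)/1.9183=0.8442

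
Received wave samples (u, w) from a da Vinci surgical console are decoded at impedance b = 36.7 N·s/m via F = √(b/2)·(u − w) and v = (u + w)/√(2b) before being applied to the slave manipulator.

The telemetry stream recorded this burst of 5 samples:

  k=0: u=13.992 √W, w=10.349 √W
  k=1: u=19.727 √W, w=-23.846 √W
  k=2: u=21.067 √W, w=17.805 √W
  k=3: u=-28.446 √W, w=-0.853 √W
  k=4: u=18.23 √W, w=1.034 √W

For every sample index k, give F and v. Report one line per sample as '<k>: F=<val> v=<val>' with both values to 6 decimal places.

0: F=15.605483 v=2.841125
1: F=186.653224 v=-0.480777
2: F=13.973397 v=4.537210
3: F=-118.199858 v=-3.419832
4: F=73.662333 v=2.248529

k=0: u−w=3.643000, u+w=24.341000; √(b/2)=4.283690, √(2b)=8.567380; F=4.283690×3.643=15.605483, v=24.341000/8.567380=2.841125
k=1: u−w=43.573000, u+w=-4.119000; √(b/2)=4.283690, √(2b)=8.567380; F=4.283690×43.573=186.653224, v=-4.119000/8.567380=-0.480777
k=2: u−w=3.262000, u+w=38.872000; √(b/2)=4.283690, √(2b)=8.567380; F=4.283690×3.262=13.973397, v=38.872000/8.567380=4.537210
k=3: u−w=-27.593000, u+w=-29.299000; √(b/2)=4.283690, √(2b)=8.567380; F=4.283690×(-27.593)=-118.199858, v=-29.299000/8.567380=-3.419832
k=4: u−w=17.196000, u+w=19.264000; √(b/2)=4.283690, √(2b)=8.567380; F=4.283690×17.196=73.662333, v=19.264000/8.567380=2.248529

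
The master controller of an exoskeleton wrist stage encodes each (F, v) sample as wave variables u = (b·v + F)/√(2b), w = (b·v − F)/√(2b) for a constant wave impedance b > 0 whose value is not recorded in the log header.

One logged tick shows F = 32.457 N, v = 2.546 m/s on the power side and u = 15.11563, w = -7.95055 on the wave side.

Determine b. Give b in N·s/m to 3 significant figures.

b = 3.96 N·s/m

u + w = 7.1651;  u + w = √(2b)·v, so √(2b) = 7.1651/2.546 = 2.8142.
b = (√(2b))²/2 = 7.9200/2 = 3.9600.
(Check via u − w = 2F/√(2b): u − w = 23.0662, 2F/√(2b) = 23.0662.)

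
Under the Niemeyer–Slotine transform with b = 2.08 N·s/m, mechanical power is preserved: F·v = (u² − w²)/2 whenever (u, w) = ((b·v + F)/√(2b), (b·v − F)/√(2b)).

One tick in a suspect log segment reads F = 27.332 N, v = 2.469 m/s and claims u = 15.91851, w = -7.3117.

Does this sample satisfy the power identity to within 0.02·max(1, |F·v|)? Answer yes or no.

no

F·v = 27.332×2.469 = 67.48271 W.
(u² − w²)/2 = (253.39896 − 53.46096)/2 = 99.96900 W.
|Δ| = 32.48629;  2% of max(1, |F·v|) = 1.34965.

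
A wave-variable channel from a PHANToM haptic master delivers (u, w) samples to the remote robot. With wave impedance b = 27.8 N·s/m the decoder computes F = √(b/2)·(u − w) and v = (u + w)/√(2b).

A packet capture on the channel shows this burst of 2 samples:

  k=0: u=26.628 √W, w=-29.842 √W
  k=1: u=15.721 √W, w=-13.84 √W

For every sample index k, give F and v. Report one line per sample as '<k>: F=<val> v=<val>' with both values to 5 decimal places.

k=0: u−w=56.47000, u+w=-3.21400; √(b/2)=3.72827, √(2b)=7.45654; F=3.72827×56.47=210.53543, v=-3.21400/7.45654=-0.43103
k=1: u−w=29.56100, u+w=1.88100; √(b/2)=3.72827, √(2b)=7.45654; F=3.72827×29.561=110.21140, v=1.88100/7.45654=0.25226

0: F=210.53543 v=-0.43103
1: F=110.21140 v=0.25226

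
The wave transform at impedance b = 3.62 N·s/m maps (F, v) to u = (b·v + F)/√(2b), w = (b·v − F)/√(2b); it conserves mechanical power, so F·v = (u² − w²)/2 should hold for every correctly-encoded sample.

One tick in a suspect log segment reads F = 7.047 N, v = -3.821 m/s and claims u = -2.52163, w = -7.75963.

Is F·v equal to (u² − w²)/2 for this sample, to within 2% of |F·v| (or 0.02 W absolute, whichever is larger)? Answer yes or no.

yes

F·v = 7.047×(-3.821) = -26.9266 W.
(u² − w²)/2 = (6.3586 − 60.2119)/2 = -26.9266 W.
|Δ| = 0.0000;  2% of max(1, |F·v|) = 0.5385.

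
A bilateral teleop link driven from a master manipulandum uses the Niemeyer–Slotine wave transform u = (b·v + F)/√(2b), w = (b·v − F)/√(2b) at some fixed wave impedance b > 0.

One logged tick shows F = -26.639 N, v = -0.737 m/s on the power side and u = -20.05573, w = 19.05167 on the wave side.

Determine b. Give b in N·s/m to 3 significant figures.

b = 0.928 N·s/m

u + w = -1.00406;  u + w = √(2b)·v, so √(2b) = -1.00406/(-0.737) = 1.36236.
b = (√(2b))²/2 = 1.85603/2 = 0.92801.
(Check via u − w = 2F/√(2b): u − w = -39.10740, 2F/√(2b) = -39.10711.)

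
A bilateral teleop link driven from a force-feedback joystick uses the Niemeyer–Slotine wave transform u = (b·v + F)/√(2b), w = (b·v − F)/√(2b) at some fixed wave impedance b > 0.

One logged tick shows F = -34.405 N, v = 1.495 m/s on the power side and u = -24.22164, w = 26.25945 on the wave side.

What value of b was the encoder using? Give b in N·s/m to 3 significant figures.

b = 0.929 N·s/m

u + w = 2.03781;  u + w = √(2b)·v, so √(2b) = 2.03781/1.495 = 1.36308.
b = (√(2b))²/2 = 1.85800/2 = 0.92900.
(Check via u − w = 2F/√(2b): u − w = -50.48109, 2F/√(2b) = -50.48113.)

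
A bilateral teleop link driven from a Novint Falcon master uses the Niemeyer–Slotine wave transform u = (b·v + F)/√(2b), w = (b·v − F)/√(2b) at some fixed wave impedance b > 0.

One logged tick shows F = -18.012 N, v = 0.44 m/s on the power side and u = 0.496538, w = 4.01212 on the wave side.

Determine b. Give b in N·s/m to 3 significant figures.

b = 52.5 N·s/m

u + w = 4.508658;  u + w = √(2b)·v, so √(2b) = 4.508658/0.44 = 10.246950.
b = (√(2b))²/2 = 104.999984/2 = 52.499992.
(Check via u − w = 2F/√(2b): u − w = -3.515582, 2F/√(2b) = -3.515583.)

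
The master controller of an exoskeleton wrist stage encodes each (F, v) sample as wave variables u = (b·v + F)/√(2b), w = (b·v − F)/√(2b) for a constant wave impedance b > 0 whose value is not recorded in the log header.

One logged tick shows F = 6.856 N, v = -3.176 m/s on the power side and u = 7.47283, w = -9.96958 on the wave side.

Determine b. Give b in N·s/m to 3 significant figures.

u + w = -2.4968;  u + w = √(2b)·v, so √(2b) = -2.4968/(-3.176) = 0.7861.
b = (√(2b))²/2 = 0.6180/2 = 0.3090.
(Check via u − w = 2F/√(2b): u − w = 17.4424, 2F/√(2b) = 17.4424.)

b = 0.309 N·s/m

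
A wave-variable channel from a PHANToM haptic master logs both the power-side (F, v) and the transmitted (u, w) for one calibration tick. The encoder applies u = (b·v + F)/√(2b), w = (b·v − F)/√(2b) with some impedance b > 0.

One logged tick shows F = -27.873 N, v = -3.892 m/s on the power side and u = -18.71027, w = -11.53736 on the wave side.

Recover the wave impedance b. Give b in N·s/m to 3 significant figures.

u + w = -30.2476;  u + w = √(2b)·v, so √(2b) = -30.2476/(-3.892) = 7.7717.
b = (√(2b))²/2 = 60.4000/2 = 30.2000.
(Check via u − w = 2F/√(2b): u − w = -7.1729, 2F/√(2b) = -7.1729.)

b = 30.2 N·s/m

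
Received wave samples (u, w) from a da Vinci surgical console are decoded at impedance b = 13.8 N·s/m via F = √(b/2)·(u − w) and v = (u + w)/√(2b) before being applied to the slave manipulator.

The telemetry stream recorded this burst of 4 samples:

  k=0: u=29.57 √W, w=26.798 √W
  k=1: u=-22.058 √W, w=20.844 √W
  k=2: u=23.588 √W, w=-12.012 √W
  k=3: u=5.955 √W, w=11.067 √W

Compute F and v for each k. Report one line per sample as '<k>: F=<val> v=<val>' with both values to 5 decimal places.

k=0: u−w=2.77200, u+w=56.36800; √(b/2)=2.62679, √(2b)=5.25357; F=2.62679×2.772=7.28145, v=56.36800/5.25357=10.72947
k=1: u−w=-42.90200, u+w=-1.21400; √(b/2)=2.62679, √(2b)=5.25357; F=2.62679×(-42.902)=-112.69433, v=-1.21400/5.25357=-0.23108
k=2: u−w=35.60000, u+w=11.57600; √(b/2)=2.62679, √(2b)=5.25357; F=2.62679×35.6=93.51355, v=11.57600/5.25357=2.20345
k=3: u−w=-5.11200, u+w=17.02200; √(b/2)=2.62679, √(2b)=5.25357; F=2.62679×(-5.112)=-13.42813, v=17.02200/5.25357=3.24008

0: F=7.28145 v=10.72947
1: F=-112.69433 v=-0.23108
2: F=93.51355 v=2.20345
3: F=-13.42813 v=3.24008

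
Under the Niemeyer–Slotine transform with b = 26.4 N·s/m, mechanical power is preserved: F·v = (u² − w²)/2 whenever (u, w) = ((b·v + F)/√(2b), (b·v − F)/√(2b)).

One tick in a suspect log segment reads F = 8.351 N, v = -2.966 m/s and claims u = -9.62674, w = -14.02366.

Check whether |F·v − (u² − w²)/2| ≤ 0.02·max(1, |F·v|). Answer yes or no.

F·v = 8.351×(-2.966) = -24.76907 W.
(u² − w²)/2 = (92.67412 − 196.66304)/2 = -51.99446 W.
|Δ| = 27.22539;  2% of max(1, |F·v|) = 0.49538.

no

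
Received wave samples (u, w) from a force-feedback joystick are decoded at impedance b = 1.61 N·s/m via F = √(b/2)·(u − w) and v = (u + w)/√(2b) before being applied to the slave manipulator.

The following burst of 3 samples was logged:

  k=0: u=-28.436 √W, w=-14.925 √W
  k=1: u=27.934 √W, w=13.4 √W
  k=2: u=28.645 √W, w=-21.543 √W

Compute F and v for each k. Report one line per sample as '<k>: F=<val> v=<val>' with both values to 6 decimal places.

0: F=-12.122311 v=-24.164141
1: F=13.040165 v=23.034538
2: F=45.029573 v=3.957790

k=0: u−w=-13.511000, u+w=-43.361000; √(b/2)=0.897218, √(2b)=1.794436; F=0.897218×(-13.511)=-12.122311, v=-43.361000/1.794436=-24.164141
k=1: u−w=14.534000, u+w=41.334000; √(b/2)=0.897218, √(2b)=1.794436; F=0.897218×14.534=13.040165, v=41.334000/1.794436=23.034538
k=2: u−w=50.188000, u+w=7.102000; √(b/2)=0.897218, √(2b)=1.794436; F=0.897218×50.188=45.029573, v=7.102000/1.794436=3.957790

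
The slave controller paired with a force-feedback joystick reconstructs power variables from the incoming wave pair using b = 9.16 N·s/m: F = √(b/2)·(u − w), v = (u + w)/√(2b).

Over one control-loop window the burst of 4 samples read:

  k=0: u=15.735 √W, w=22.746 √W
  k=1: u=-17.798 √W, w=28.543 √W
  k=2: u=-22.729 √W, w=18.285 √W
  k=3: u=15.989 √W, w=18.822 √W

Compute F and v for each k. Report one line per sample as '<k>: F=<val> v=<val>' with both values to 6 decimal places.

k=0: u−w=-7.011000, u+w=38.481000; √(b/2)=2.140093, √(2b)=4.280187; F=2.140093×(-7.011)=-15.004195, v=38.481000/4.280187=8.990495
k=1: u−w=-46.341000, u+w=10.745000; √(b/2)=2.140093, √(2b)=4.280187; F=2.140093×(-46.341)=-99.174071, v=10.745000/4.280187=2.510404
k=2: u−w=-41.014000, u+w=-4.444000; √(b/2)=2.140093, √(2b)=4.280187; F=2.140093×(-41.014)=-87.773793, v=-4.444000/4.280187=-1.038272
k=3: u−w=-2.833000, u+w=34.811000; √(b/2)=2.140093, √(2b)=4.280187; F=2.140093×(-2.833)=-6.062885, v=34.811000/4.280187=8.133056

0: F=-15.004195 v=8.990495
1: F=-99.174071 v=2.510404
2: F=-87.773793 v=-1.038272
3: F=-6.062885 v=8.133056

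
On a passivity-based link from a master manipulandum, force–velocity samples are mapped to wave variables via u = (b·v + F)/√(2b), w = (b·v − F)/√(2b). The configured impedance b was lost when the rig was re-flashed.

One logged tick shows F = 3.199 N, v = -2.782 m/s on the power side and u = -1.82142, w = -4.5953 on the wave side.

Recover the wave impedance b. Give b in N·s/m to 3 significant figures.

b = 2.66 N·s/m

u + w = -6.4167;  u + w = √(2b)·v, so √(2b) = -6.4167/(-2.782) = 2.3065.
b = (√(2b))²/2 = 5.3200/2 = 2.6600.
(Check via u − w = 2F/√(2b): u − w = 2.7739, 2F/√(2b) = 2.7739.)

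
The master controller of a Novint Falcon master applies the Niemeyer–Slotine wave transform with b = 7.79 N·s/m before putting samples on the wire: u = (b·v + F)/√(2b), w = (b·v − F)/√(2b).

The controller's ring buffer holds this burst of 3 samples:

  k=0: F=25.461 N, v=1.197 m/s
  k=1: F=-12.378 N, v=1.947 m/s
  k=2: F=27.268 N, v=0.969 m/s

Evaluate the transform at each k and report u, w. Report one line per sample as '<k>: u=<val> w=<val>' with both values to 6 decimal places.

0: u=8.812845 w=-4.088106
1: u=0.706619 w=6.978484
2: u=8.820669 w=-4.995879

k=0: b·v=7.79×1.197=9.324630; √(2b)=3.947151; u=(9.324630+25.461)/3.947151=8.812845, w=(9.324630−25.461)/3.947151=-4.088106
k=1: b·v=7.79×1.947=15.167130; √(2b)=3.947151; u=(15.167130+(-12.378))/3.947151=0.706619, w=(15.167130−(-12.378))/3.947151=6.978484
k=2: b·v=7.79×0.969=7.548510; √(2b)=3.947151; u=(7.548510+27.268)/3.947151=8.820669, w=(7.548510−27.268)/3.947151=-4.995879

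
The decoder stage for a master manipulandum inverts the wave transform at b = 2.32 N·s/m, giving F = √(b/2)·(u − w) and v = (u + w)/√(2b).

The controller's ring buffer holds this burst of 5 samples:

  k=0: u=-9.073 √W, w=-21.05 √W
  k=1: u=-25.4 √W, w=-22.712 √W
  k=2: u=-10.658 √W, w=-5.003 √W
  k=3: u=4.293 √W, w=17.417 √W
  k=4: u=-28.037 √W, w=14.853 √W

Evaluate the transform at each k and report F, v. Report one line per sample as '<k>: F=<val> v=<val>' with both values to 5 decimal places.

k=0: u−w=11.97700, u+w=-30.12300; √(b/2)=1.07703, √(2b)=2.15407; F=1.07703×11.977=12.89962, v=-30.12300/2.15407=-13.98425
k=1: u−w=-2.68800, u+w=-48.11200; √(b/2)=1.07703, √(2b)=2.15407; F=1.07703×(-2.688)=-2.89506, v=-48.11200/2.15407=-22.33544
k=2: u−w=-5.65500, u+w=-15.66100; √(b/2)=1.07703, √(2b)=2.15407; F=1.07703×(-5.655)=-6.09062, v=-15.66100/2.15407=-7.27044
k=3: u−w=-13.12400, u+w=21.71000; √(b/2)=1.07703, √(2b)=2.15407; F=1.07703×(-13.124)=-14.13498, v=21.71000/2.15407=10.07861
k=4: u−w=-42.89000, u+w=-13.18400; √(b/2)=1.07703, √(2b)=2.15407; F=1.07703×(-42.89)=-46.19394, v=-13.18400/2.15407=-6.12052

0: F=12.89962 v=-13.98425
1: F=-2.89506 v=-22.33544
2: F=-6.09062 v=-7.27044
3: F=-14.13498 v=10.07861
4: F=-46.19394 v=-6.12052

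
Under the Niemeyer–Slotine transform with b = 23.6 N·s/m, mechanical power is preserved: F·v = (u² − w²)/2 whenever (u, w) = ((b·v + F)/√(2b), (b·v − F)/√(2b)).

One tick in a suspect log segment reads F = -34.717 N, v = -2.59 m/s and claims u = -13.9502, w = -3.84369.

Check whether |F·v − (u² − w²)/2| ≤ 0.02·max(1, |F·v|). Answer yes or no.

yes

F·v = (-34.717)×(-2.59) = 89.9170 W.
(u² − w²)/2 = (194.6081 − 14.7740)/2 = 89.9171 W.
|Δ| = 0.0000;  2% of max(1, |F·v|) = 1.7983.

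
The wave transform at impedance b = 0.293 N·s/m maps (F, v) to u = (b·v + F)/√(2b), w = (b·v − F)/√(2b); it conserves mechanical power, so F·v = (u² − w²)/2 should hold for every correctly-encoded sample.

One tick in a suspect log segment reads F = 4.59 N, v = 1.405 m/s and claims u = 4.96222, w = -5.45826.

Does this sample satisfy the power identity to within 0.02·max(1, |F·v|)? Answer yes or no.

F·v = 4.59×1.405 = 6.4489 W.
(u² − w²)/2 = (24.6236 − 29.7926)/2 = -2.5845 W.
|Δ| = 9.0334;  2% of max(1, |F·v|) = 0.1290.

no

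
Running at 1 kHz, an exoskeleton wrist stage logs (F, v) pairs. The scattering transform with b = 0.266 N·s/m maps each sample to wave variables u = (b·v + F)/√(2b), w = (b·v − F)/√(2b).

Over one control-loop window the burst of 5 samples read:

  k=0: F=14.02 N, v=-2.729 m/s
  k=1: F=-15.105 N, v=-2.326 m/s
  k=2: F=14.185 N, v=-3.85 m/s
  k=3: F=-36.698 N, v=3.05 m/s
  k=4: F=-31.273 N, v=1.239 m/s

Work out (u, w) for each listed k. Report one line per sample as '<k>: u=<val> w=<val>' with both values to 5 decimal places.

0: u=18.22647 w=-20.21696
1: u=-21.55755 w=19.86100
2: u=18.04387 w=-20.85200
3: u=-49.20143 w=51.42605
4: u=-42.42409 w=43.32780

k=0: b·v=0.266×(-2.729)=-0.72591; √(2b)=0.72938; u=(-0.72591+14.02)/0.72938=18.22647, w=(-0.72591−14.02)/0.72938=-20.21696
k=1: b·v=0.266×(-2.326)=-0.61872; √(2b)=0.72938; u=(-0.61872+(-15.105))/0.72938=-21.55755, w=(-0.61872−(-15.105))/0.72938=19.86100
k=2: b·v=0.266×(-3.85)=-1.02410; √(2b)=0.72938; u=(-1.02410+14.185)/0.72938=18.04387, w=(-1.02410−14.185)/0.72938=-20.85200
k=3: b·v=0.266×3.05=0.81130; √(2b)=0.72938; u=(0.81130+(-36.698))/0.72938=-49.20143, w=(0.81130−(-36.698))/0.72938=51.42605
k=4: b·v=0.266×1.239=0.32957; √(2b)=0.72938; u=(0.32957+(-31.273))/0.72938=-42.42409, w=(0.32957−(-31.273))/0.72938=43.32780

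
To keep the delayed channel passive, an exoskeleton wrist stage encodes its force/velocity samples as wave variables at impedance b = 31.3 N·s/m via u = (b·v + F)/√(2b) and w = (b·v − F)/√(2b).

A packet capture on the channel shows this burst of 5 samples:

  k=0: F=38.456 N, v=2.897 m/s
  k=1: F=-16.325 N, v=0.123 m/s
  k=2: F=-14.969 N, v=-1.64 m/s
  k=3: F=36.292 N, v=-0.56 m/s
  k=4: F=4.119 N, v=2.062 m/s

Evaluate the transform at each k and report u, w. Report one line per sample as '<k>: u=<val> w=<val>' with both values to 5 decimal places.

k=0: b·v=31.3×2.897=90.67610; √(2b)=7.91202; u=(90.67610+38.456)/7.91202=16.32101, w=(90.67610−38.456)/7.91202=6.60010
k=1: b·v=31.3×0.123=3.84990; √(2b)=7.91202; u=(3.84990+(-16.325))/7.91202=-1.57673, w=(3.84990−(-16.325))/7.91202=2.54991
k=2: b·v=31.3×(-1.64)=-51.33200; √(2b)=7.91202; u=(-51.33200+(-14.969))/7.91202=-8.37979, w=(-51.33200−(-14.969))/7.91202=-4.59592
k=3: b·v=31.3×(-0.56)=-17.52800; √(2b)=7.91202; u=(-17.52800+36.292)/7.91202=2.37158, w=(-17.52800−36.292)/7.91202=-6.80231
k=4: b·v=31.3×2.062=64.54060; √(2b)=7.91202; u=(64.54060+4.119)/7.91202=8.67789, w=(64.54060−4.119)/7.91202=7.63669

0: u=16.32101 w=6.60010
1: u=-1.57673 w=2.54991
2: u=-8.37979 w=-4.59592
3: u=2.37158 w=-6.80231
4: u=8.67789 w=7.63669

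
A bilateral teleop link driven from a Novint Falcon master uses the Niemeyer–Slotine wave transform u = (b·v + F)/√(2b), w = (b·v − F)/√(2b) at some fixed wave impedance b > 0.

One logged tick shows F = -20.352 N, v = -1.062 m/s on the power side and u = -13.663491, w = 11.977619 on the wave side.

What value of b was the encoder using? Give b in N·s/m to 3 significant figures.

u + w = -1.685872;  u + w = √(2b)·v, so √(2b) = -1.685872/(-1.062) = 1.587450.
b = (√(2b))²/2 = 2.519998/2 = 1.259999.
(Check via u − w = 2F/√(2b): u − w = -25.641110, 2F/√(2b) = -25.641121.)

b = 1.26 N·s/m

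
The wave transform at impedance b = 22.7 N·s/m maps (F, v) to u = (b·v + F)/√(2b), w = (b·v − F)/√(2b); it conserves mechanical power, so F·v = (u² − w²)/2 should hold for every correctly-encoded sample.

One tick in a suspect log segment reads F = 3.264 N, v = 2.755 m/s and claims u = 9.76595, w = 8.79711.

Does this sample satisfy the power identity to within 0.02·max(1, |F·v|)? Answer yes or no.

yes

F·v = 3.264×2.755 = 8.9923 W.
(u² − w²)/2 = (95.3738 − 77.3891)/2 = 8.9923 W.
|Δ| = 0.0000;  2% of max(1, |F·v|) = 0.1798.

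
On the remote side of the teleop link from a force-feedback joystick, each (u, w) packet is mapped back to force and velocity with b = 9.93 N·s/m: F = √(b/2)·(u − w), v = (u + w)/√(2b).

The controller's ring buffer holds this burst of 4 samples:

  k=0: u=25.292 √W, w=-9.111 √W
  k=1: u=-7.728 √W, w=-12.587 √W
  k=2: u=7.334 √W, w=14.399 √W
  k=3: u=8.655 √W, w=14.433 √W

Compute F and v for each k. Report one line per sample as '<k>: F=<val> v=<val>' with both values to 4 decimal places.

0: F=76.6577 v=3.6309
1: F=10.8270 v=-4.5586
2: F=-15.7424 v=4.8767
3: F=-12.8747 v=5.1808

k=0: u−w=34.4030, u+w=16.1810; √(b/2)=2.2282, √(2b)=4.4565; F=2.2282×34.403=76.6577, v=16.1810/4.4565=3.6309
k=1: u−w=4.8590, u+w=-20.3150; √(b/2)=2.2282, √(2b)=4.4565; F=2.2282×4.859=10.8270, v=-20.3150/4.4565=-4.5586
k=2: u−w=-7.0650, u+w=21.7330; √(b/2)=2.2282, √(2b)=4.4565; F=2.2282×(-7.065)=-15.7424, v=21.7330/4.4565=4.8767
k=3: u−w=-5.7780, u+w=23.0880; √(b/2)=2.2282, √(2b)=4.4565; F=2.2282×(-5.778)=-12.8747, v=23.0880/4.4565=5.1808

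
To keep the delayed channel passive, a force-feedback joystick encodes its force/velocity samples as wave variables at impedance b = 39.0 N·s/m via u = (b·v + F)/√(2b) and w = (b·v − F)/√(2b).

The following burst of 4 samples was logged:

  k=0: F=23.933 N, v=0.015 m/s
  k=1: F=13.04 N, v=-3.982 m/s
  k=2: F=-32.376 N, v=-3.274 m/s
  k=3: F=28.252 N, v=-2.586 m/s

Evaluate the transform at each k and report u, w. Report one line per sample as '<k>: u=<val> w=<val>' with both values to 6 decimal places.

0: u=2.776117 w=-2.643640
1: u=-16.107547 w=-19.060525
2: u=-18.123453 w=-10.791732
3: u=-8.220558 w=-14.618376

k=0: b·v=39.0×0.015=0.585000; √(2b)=8.831761; u=(0.585000+23.933)/8.831761=2.776117, w=(0.585000−23.933)/8.831761=-2.643640
k=1: b·v=39.0×(-3.982)=-155.298000; √(2b)=8.831761; u=(-155.298000+13.04)/8.831761=-16.107547, w=(-155.298000−13.04)/8.831761=-19.060525
k=2: b·v=39.0×(-3.274)=-127.686000; √(2b)=8.831761; u=(-127.686000+(-32.376))/8.831761=-18.123453, w=(-127.686000−(-32.376))/8.831761=-10.791732
k=3: b·v=39.0×(-2.586)=-100.854000; √(2b)=8.831761; u=(-100.854000+28.252)/8.831761=-8.220558, w=(-100.854000−28.252)/8.831761=-14.618376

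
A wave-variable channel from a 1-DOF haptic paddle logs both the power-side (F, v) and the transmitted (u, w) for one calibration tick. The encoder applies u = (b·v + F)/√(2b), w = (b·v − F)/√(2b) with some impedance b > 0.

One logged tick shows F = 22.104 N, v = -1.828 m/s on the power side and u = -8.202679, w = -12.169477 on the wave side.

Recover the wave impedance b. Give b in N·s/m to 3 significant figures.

u + w = -20.372156;  u + w = √(2b)·v, so √(2b) = -20.372156/(-1.828) = 11.144505.
b = (√(2b))²/2 = 124.200002/2 = 62.100001.
(Check via u − w = 2F/√(2b): u − w = 3.966798, 2F/√(2b) = 3.966798.)

b = 62.1 N·s/m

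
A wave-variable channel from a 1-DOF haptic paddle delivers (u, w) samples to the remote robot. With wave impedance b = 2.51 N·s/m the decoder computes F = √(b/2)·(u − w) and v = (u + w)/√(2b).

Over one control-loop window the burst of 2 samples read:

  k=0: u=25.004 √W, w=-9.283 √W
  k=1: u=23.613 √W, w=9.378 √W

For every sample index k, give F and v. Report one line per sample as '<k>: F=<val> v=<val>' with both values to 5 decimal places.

0: F=38.41062 v=7.01663
1: F=15.94701 v=14.72460

k=0: u−w=34.28700, u+w=15.72100; √(b/2)=1.12027, √(2b)=2.24054; F=1.12027×34.287=38.41062, v=15.72100/2.24054=7.01663
k=1: u−w=14.23500, u+w=32.99100; √(b/2)=1.12027, √(2b)=2.24054; F=1.12027×14.235=15.94701, v=32.99100/2.24054=14.72460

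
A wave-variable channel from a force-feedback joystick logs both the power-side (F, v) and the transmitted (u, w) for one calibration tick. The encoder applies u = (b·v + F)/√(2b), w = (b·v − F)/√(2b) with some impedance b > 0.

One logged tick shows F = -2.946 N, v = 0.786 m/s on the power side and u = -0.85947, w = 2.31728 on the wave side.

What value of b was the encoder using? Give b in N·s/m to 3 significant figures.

u + w = 1.45781;  u + w = √(2b)·v, so √(2b) = 1.45781/0.786 = 1.85472.
b = (√(2b))²/2 = 3.43999/2 = 1.71999.
(Check via u − w = 2F/√(2b): u − w = -3.17675, 2F/√(2b) = -3.17676.)

b = 1.72 N·s/m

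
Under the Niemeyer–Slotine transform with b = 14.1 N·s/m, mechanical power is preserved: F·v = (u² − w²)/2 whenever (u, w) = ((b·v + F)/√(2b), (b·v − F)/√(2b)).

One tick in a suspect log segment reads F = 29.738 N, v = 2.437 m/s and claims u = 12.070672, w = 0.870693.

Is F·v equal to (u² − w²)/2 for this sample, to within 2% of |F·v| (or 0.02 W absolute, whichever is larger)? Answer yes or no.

F·v = 29.738×2.437 = 72.471506 W.
(u² − w²)/2 = (145.701123 − 0.758106)/2 = 72.471508 W.
|Δ| = 0.000002;  2% of max(1, |F·v|) = 1.449430.

yes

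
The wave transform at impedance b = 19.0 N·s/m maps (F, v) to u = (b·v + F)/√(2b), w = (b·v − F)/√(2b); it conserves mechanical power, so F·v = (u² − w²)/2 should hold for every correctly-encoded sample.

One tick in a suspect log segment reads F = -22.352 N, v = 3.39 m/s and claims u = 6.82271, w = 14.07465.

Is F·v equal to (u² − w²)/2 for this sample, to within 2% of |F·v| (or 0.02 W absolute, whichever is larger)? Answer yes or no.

F·v = (-22.352)×3.39 = -75.77328 W.
(u² − w²)/2 = (46.54937 − 198.09577)/2 = -75.77320 W.
|Δ| = 0.00008;  2% of max(1, |F·v|) = 1.51547.

yes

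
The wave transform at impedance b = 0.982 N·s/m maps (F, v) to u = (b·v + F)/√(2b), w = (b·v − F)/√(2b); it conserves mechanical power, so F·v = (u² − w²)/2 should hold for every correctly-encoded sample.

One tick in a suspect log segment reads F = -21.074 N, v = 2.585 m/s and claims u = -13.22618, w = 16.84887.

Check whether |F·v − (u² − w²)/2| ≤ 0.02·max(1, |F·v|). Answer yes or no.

yes

F·v = (-21.074)×2.585 = -54.47629 W.
(u² − w²)/2 = (174.93184 − 283.88442)/2 = -54.47629 W.
|Δ| = 0.00000;  2% of max(1, |F·v|) = 1.08953.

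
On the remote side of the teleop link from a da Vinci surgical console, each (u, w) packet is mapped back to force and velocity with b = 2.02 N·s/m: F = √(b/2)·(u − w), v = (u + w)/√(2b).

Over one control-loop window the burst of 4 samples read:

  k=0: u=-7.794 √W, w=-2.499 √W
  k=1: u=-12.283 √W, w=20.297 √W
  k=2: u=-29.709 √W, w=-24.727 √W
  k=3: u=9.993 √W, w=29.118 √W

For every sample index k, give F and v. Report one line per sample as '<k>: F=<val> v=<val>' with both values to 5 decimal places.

k=0: u−w=-5.29500, u+w=-10.29300; √(b/2)=1.00499, √(2b)=2.00998; F=1.00499×(-5.295)=-5.32141, v=-10.29300/2.00998=-5.12096
k=1: u−w=-32.58000, u+w=8.01400; √(b/2)=1.00499, √(2b)=2.00998; F=1.00499×(-32.58)=-32.74249, v=8.01400/2.00998=3.98711
k=2: u−w=-4.98200, u+w=-54.43600; √(b/2)=1.00499, √(2b)=2.00998; F=1.00499×(-4.982)=-5.00685, v=-54.43600/2.00998=-27.08292
k=3: u−w=-19.12500, u+w=39.11100; √(b/2)=1.00499, √(2b)=2.00998; F=1.00499×(-19.125)=-19.22039, v=39.11100/2.00998=19.45845

0: F=-5.32141 v=-5.12096
1: F=-32.74249 v=3.98711
2: F=-5.00685 v=-27.08292
3: F=-19.22039 v=19.45845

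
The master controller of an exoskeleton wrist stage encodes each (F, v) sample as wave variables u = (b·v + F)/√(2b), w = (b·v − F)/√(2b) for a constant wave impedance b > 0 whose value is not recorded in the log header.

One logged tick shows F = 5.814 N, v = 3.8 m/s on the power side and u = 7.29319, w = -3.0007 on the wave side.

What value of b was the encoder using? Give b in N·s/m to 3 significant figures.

b = 0.638 N·s/m

u + w = 4.2925;  u + w = √(2b)·v, so √(2b) = 4.2925/3.8 = 1.1296.
b = (√(2b))²/2 = 1.2760/2 = 0.6380.
(Check via u − w = 2F/√(2b): u − w = 10.2939, 2F/√(2b) = 10.2939.)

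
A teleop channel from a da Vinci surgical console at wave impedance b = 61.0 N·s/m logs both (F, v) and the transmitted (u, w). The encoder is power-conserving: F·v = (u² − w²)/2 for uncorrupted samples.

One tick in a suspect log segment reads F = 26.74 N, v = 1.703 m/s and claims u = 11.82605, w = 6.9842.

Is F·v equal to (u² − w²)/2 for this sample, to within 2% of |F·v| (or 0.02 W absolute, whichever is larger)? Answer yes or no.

F·v = 26.74×1.703 = 45.5382 W.
(u² − w²)/2 = (139.8555 − 48.7790)/2 = 45.5382 W.
|Δ| = 0.0000;  2% of max(1, |F·v|) = 0.9108.

yes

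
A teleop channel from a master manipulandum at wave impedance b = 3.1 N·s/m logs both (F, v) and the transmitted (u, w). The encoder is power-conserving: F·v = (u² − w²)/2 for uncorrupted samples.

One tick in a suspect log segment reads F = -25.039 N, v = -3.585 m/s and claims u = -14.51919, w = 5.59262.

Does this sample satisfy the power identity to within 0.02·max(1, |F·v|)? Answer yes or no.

yes

F·v = (-25.039)×(-3.585) = 89.7648 W.
(u² − w²)/2 = (210.8069 − 31.2774)/2 = 89.7647 W.
|Δ| = 0.0001;  2% of max(1, |F·v|) = 1.7953.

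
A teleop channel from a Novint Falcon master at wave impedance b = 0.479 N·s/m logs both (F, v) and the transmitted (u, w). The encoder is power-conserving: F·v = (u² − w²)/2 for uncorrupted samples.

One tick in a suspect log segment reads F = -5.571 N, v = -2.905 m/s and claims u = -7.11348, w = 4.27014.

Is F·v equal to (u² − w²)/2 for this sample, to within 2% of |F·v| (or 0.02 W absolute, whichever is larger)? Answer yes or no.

yes

F·v = (-5.571)×(-2.905) = 16.183755 W.
(u² − w²)/2 = (50.601598 − 18.234096)/2 = 16.183751 W.
|Δ| = 0.000004;  2% of max(1, |F·v|) = 0.323675.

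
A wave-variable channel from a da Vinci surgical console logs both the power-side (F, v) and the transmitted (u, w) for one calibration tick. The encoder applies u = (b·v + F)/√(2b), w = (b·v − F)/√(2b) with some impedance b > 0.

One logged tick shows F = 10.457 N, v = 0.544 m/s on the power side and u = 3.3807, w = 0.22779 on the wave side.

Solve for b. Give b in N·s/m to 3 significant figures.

u + w = 3.60849;  u + w = √(2b)·v, so √(2b) = 3.60849/0.544 = 6.63325.
b = (√(2b))²/2 = 44.00005/2 = 22.00003.
(Check via u − w = 2F/√(2b): u − w = 3.15291, 2F/√(2b) = 3.15290.)

b = 22 N·s/m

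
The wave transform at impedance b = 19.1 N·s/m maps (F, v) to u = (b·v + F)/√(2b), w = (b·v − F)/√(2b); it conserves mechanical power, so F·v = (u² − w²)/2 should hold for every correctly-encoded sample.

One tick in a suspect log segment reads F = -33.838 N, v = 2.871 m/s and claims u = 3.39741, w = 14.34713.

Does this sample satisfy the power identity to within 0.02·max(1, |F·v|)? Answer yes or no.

F·v = (-33.838)×2.871 = -97.1489 W.
(u² − w²)/2 = (11.5424 − 205.8401)/2 = -97.1489 W.
|Δ| = 0.0000;  2% of max(1, |F·v|) = 1.9430.

yes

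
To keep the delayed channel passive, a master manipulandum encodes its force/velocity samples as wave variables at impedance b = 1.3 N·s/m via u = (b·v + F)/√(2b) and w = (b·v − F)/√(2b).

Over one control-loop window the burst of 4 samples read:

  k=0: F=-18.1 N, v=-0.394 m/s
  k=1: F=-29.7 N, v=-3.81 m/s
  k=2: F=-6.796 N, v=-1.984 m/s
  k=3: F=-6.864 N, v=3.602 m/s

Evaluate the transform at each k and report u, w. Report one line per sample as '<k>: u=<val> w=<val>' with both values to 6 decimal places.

0: u=-11.542796 w=10.907491
1: u=-21.490878 w=15.347438
2: u=-5.814252 w=2.615148
3: u=-1.352847 w=7.160897

k=0: b·v=1.3×(-0.394)=-0.512200; √(2b)=1.612452; u=(-0.512200+(-18.1))/1.612452=-11.542796, w=(-0.512200−(-18.1))/1.612452=10.907491
k=1: b·v=1.3×(-3.81)=-4.953000; √(2b)=1.612452; u=(-4.953000+(-29.7))/1.612452=-21.490878, w=(-4.953000−(-29.7))/1.612452=15.347438
k=2: b·v=1.3×(-1.984)=-2.579200; √(2b)=1.612452; u=(-2.579200+(-6.796))/1.612452=-5.814252, w=(-2.579200−(-6.796))/1.612452=2.615148
k=3: b·v=1.3×3.602=4.682600; √(2b)=1.612452; u=(4.682600+(-6.864))/1.612452=-1.352847, w=(4.682600−(-6.864))/1.612452=7.160897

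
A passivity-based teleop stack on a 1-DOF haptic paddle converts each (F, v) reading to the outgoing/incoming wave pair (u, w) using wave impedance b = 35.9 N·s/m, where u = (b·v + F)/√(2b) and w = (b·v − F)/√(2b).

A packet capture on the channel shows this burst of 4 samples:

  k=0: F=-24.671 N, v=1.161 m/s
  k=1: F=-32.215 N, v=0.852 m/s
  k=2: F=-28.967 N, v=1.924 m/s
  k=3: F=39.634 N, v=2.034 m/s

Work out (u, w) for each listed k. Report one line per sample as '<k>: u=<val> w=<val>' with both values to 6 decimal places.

k=0: b·v=35.9×1.161=41.679900; √(2b)=8.473488; u=(41.679900+(-24.671))/8.473488=2.007308, w=(41.679900−(-24.671))/8.473488=7.830412
k=1: b·v=35.9×0.852=30.586800; √(2b)=8.473488; u=(30.586800+(-32.215))/8.473488=-0.192152, w=(30.586800−(-32.215))/8.473488=7.411564
k=2: b·v=35.9×1.924=69.071600; √(2b)=8.473488; u=(69.071600+(-28.967))/8.473488=4.732951, w=(69.071600−(-28.967))/8.473488=11.570040
k=3: b·v=35.9×2.034=73.020600; √(2b)=8.473488; u=(73.020600+39.634)/8.473488=13.294950, w=(73.020600−39.634)/8.473488=3.940125

0: u=2.007308 w=7.830412
1: u=-0.192152 w=7.411564
2: u=4.732951 w=11.570040
3: u=13.294950 w=3.940125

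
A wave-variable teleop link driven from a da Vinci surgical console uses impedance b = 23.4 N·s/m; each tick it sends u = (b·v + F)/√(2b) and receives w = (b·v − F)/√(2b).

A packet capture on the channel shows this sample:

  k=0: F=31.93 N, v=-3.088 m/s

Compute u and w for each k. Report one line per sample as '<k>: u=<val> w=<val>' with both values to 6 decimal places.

k=0: b·v=23.4×(-3.088)=-72.259200; √(2b)=6.841053; u=(-72.259200+31.93)/6.841053=-5.895175, w=(-72.259200−31.93)/6.841053=-15.229996

0: u=-5.895175 w=-15.229996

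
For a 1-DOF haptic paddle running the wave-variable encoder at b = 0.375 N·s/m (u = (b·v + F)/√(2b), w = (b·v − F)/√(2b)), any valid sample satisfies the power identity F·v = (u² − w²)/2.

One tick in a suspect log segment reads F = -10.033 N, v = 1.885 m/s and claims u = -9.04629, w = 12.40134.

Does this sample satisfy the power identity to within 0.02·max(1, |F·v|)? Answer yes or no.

F·v = (-10.033)×1.885 = -18.91221 W.
(u² − w²)/2 = (81.83536 − 153.79323)/2 = -35.97894 W.
|Δ| = 17.06673;  2% of max(1, |F·v|) = 0.37824.

no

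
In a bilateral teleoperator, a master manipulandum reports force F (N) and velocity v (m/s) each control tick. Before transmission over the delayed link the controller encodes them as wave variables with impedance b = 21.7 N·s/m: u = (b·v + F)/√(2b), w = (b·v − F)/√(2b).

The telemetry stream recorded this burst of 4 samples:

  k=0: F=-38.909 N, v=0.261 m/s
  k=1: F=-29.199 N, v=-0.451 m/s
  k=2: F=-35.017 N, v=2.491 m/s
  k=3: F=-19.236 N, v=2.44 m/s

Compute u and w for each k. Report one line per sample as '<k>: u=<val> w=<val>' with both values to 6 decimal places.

0: u=-5.046443 w=6.765877
1: u=-5.917803 w=2.946674
2: u=2.889812 w=13.520566
3: u=5.117286 w=10.957111

k=0: b·v=21.7×0.261=5.663700; √(2b)=6.587868; u=(5.663700+(-38.909))/6.587868=-5.046443, w=(5.663700−(-38.909))/6.587868=6.765877
k=1: b·v=21.7×(-0.451)=-9.786700; √(2b)=6.587868; u=(-9.786700+(-29.199))/6.587868=-5.917803, w=(-9.786700−(-29.199))/6.587868=2.946674
k=2: b·v=21.7×2.491=54.054700; √(2b)=6.587868; u=(54.054700+(-35.017))/6.587868=2.889812, w=(54.054700−(-35.017))/6.587868=13.520566
k=3: b·v=21.7×2.44=52.948000; √(2b)=6.587868; u=(52.948000+(-19.236))/6.587868=5.117286, w=(52.948000−(-19.236))/6.587868=10.957111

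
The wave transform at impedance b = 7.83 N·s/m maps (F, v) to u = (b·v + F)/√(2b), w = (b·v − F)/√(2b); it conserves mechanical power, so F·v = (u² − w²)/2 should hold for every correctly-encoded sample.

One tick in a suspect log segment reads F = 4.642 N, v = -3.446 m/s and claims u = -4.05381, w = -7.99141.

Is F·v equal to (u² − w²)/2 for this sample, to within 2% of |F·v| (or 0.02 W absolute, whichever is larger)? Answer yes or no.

no

F·v = 4.642×(-3.446) = -15.9963 W.
(u² − w²)/2 = (16.4334 − 63.8626)/2 = -23.7146 W.
|Δ| = 7.7183;  2% of max(1, |F·v|) = 0.3199.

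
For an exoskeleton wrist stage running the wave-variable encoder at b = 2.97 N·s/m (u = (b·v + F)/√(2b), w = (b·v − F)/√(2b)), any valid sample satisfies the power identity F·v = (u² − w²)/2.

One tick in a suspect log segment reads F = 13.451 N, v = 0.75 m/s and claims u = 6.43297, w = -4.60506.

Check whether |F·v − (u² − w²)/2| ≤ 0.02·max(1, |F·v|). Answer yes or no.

yes

F·v = 13.451×0.75 = 10.0883 W.
(u² − w²)/2 = (41.3831 − 21.2066)/2 = 10.0883 W.
|Δ| = 0.0000;  2% of max(1, |F·v|) = 0.2018.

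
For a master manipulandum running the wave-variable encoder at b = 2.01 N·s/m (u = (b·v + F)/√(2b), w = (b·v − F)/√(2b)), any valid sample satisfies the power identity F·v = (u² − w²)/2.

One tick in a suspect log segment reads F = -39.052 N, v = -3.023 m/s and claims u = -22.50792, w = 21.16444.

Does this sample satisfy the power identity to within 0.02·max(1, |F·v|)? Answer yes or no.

no

F·v = (-39.052)×(-3.023) = 118.05420 W.
(u² − w²)/2 = (506.60646 − 447.93352)/2 = 29.33647 W.
|Δ| = 88.71772;  2% of max(1, |F·v|) = 2.36108.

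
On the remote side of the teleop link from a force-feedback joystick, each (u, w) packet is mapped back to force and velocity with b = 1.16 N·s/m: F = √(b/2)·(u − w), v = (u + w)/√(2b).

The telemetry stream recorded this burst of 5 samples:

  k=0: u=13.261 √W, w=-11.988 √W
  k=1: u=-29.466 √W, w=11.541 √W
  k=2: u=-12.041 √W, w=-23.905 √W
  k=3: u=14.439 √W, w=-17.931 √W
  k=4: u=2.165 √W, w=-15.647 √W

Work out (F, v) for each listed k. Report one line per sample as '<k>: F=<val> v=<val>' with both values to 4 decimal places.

0: F=19.2291 v=0.8358
1: F=-31.2300 v=-11.7683
2: F=9.0354 v=-23.5997
3: F=24.6523 v=-2.2926
4: F=13.5652 v=-8.8514

k=0: u−w=25.2490, u+w=1.2730; √(b/2)=0.7616, √(2b)=1.5232; F=0.7616×25.249=19.2291, v=1.2730/1.5232=0.8358
k=1: u−w=-41.0070, u+w=-17.9250; √(b/2)=0.7616, √(2b)=1.5232; F=0.7616×(-41.007)=-31.2300, v=-17.9250/1.5232=-11.7683
k=2: u−w=11.8640, u+w=-35.9460; √(b/2)=0.7616, √(2b)=1.5232; F=0.7616×11.864=9.0354, v=-35.9460/1.5232=-23.5997
k=3: u−w=32.3700, u+w=-3.4920; √(b/2)=0.7616, √(2b)=1.5232; F=0.7616×32.37=24.6523, v=-3.4920/1.5232=-2.2926
k=4: u−w=17.8120, u+w=-13.4820; √(b/2)=0.7616, √(2b)=1.5232; F=0.7616×17.812=13.5652, v=-13.4820/1.5232=-8.8514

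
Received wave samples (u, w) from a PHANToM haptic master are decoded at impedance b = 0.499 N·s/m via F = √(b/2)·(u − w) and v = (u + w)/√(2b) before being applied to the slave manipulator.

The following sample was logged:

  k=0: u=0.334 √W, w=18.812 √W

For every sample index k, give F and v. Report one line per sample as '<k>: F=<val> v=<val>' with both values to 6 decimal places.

0: F=-9.229756 v=19.165175

k=0: u−w=-18.478000, u+w=19.146000; √(b/2)=0.499500, √(2b)=0.998999; F=0.499500×(-18.478)=-9.229756, v=19.146000/0.998999=19.165175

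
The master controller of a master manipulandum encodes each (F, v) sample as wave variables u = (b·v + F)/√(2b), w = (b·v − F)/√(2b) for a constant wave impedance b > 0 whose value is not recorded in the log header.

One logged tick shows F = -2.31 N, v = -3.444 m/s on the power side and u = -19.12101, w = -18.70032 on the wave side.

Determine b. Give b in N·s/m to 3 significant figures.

b = 60.3 N·s/m

u + w = -37.8213;  u + w = √(2b)·v, so √(2b) = -37.8213/(-3.444) = 10.9818.
b = (√(2b))²/2 = 120.6000/2 = 60.3000.
(Check via u − w = 2F/√(2b): u − w = -0.4207, 2F/√(2b) = -0.4207.)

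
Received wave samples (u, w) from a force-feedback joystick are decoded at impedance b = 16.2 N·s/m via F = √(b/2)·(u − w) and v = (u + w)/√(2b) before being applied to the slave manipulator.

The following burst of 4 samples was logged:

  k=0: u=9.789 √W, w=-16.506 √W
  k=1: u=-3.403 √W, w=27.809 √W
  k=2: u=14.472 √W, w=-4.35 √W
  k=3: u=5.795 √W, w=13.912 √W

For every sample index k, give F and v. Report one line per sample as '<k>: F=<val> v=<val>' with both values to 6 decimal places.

0: F=74.836882 v=-1.180057
1: F=-88.830909 v=4.287697
2: F=53.568351 v=1.778254
3: F=-23.101387 v=3.462167

k=0: u−w=26.295000, u+w=-6.717000; √(b/2)=2.846050, √(2b)=5.692100; F=2.846050×26.295=74.836882, v=-6.717000/5.692100=-1.180057
k=1: u−w=-31.212000, u+w=24.406000; √(b/2)=2.846050, √(2b)=5.692100; F=2.846050×(-31.212)=-88.830909, v=24.406000/5.692100=4.287697
k=2: u−w=18.822000, u+w=10.122000; √(b/2)=2.846050, √(2b)=5.692100; F=2.846050×18.822=53.568351, v=10.122000/5.692100=1.778254
k=3: u−w=-8.117000, u+w=19.707000; √(b/2)=2.846050, √(2b)=5.692100; F=2.846050×(-8.117)=-23.101387, v=19.707000/5.692100=3.462167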